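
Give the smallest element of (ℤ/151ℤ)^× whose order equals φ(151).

6

φ(151) = 151 − 1 = 150 = 2 · 3 · 5^2.
Test candidates g = 2, 3, … against the prime factors q ∈ {2, 3, 5} of φ(151): g is a generator iff g^(150/q) ≢ 1 for every such q.
g = 2: 2^75 ≡ 1 — hits 1, so not a primitive root.
g = 3: 3^75 ≡ 150; 3^50 ≡ 1 — hits 1, so not a primitive root.
g = 4: 4^75 ≡ 1 — hits 1, so not a primitive root.
g = 5: 5^75 ≡ 1 — hits 1, so not a primitive root.
g = 6: 6^75 ≡ 150; 6^50 ≡ 32; 6^30 ≡ 59 — none is 1, so 6 is a primitive root.
So 6 is the smallest generator of (Z/151Z)^×.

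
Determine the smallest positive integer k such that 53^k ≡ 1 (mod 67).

By Lagrange's theorem, ord_67(53) divides φ(67) = 67 − 1 = 66 = 2 · 3 · 11.
Divisors of 66: 1, 2, 3, 6, 11, 22, 33, 66.
Compute 53^d (mod 67) for the divisors d until we hit 1:
53^1 ≡ 53 (mod 67)
53^2 ≡ 62 (mod 67)
53^3 ≡ 3 (mod 67)
53^6 ≡ 9 (mod 67)
53^11 ≡ 66 (mod 67)
53^22 ≡ 1 (mod 67) ✓
The smallest such exponent is 22, so the order of 53 is 22.

22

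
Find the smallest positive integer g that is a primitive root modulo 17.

3

φ(17) = 17 − 1 = 16 = 2^4.
g is a primitive root iff g^(16/q) ≢ 1 (mod 17) for each prime q ∈ {2}.
g = 2: 2^8 ≡ 1 — hits 1, so not a primitive root.
g = 3: 3^8 ≡ 16 — none is 1, so 3 is a primitive root.
The smallest primitive root modulo 17 is 3.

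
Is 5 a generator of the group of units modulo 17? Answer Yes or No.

Yes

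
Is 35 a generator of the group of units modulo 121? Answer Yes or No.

Yes

φ(121) = φ(11^2) = 11·(11−1) = 110 = 2 · 5 · 11.
35 is a primitive root mod 121 iff 35^(φ(121)/q) ≢ 1 for every prime q | φ(121), i.e. q ∈ {2, 5, 11}.
35^55 ≡ 120 (mod 121)  [q = 2: ≢ 1 ✓]
35^22 ≡ 81 (mod 121)  [q = 5: ≢ 1 ✓]
35^10 ≡ 100 (mod 121)  [q = 11: ≢ 1 ✓]
All checks pass, so 35 has order 110 and is a primitive root modulo 121.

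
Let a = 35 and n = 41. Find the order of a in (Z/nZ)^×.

40

Since 35 ∈ (Z/41Z)^×, its order divides φ(41) = 41 − 1 = 40 = 2^3 · 5.
Divisors of 40: 1, 2, 4, 5, 8, 10, 20, 40.
Compute 35^d (mod 41) for the divisors d until we hit 1:
35^1 ≡ 35 (mod 41)
35^2 ≡ 36 (mod 41)
35^4 ≡ 25 (mod 41)
35^5 ≡ 14 (mod 41)
35^8 ≡ 10 (mod 41)
35^10 ≡ 32 (mod 41)
35^20 ≡ 40 (mod 41)
35^40 ≡ 1 (mod 41) ✓
Therefore the multiplicative order of 35 modulo 41 is 40.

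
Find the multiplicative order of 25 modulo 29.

7

Since 25 ∈ (Z/29Z)^×, its order divides φ(29) = 29 − 1 = 28 = 2^2 · 7.
Divisors of 28: 1, 2, 4, 7, 14, 28.
Compute 25^d (mod 29) for the divisors d until we hit 1:
25^1 ≡ 25
25^2 ≡ 16
25^4 ≡ 24
25^7 ≡ 1
The smallest such exponent is 7, so the order of 25 is 7.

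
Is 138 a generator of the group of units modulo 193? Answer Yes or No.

φ(193) = 193 − 1 = 192 = 2^6 · 3.
138 is a primitive root mod 193 iff 138^(φ(193)/q) ≢ 1 for every prime q | φ(193), i.e. q ∈ {2, 3}.
138^96 ≡ 1 (mod 193)  [q = 2: ≡ 1 ✗]
138^64 ≡ 84 (mod 193)  [q = 3: ≢ 1 ✓]
The check at q = 2 fails, so 138 generates a proper subgroup.

No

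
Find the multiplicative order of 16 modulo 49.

Since 16 ∈ (Z/49Z)^×, its order divides φ(49) = φ(7^2) = 7·(7−1) = 42 = 2 · 3 · 7.
Divisors of 42: 1, 2, 3, 6, 7, 14, 21, 42.
Compute 16^d (mod 49) for the divisors d until we hit 1:
16^1 ≡ 16
16^2 ≡ 11
16^3 ≡ 29
16^6 ≡ 8
16^7 ≡ 30
16^14 ≡ 18
16^21 ≡ 1
The smallest such exponent is 21, so the order of 16 is 21.

21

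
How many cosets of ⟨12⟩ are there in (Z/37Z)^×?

4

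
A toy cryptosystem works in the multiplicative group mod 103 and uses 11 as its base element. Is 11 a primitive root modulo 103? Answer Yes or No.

φ(103) = 103 − 1 = 102 = 2 · 3 · 17.
It suffices to check that the order of 11 is not a proper divisor of 102: compute 11^(102/q) for q ∈ {2, 3, 17}.
11^51 ≡ 102 (mod 103)  [q = 2: ≢ 1 ✓]
11^34 ≡ 56 (mod 103)  [q = 3: ≢ 1 ✓]
11^6 ≡ 64 (mod 103)  [q = 17: ≢ 1 ✓]
Every test exponent gives a nontrivial residue, hence 11 generates the full group.

Yes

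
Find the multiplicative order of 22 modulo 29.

14

The order of 22 must divide φ(29) = 29 − 1 = 28 = 2^2 · 7.
Divisors of 28: 1, 2, 4, 7, 14, 28.
Test each divisor d:
22^1 ≡ 22
22^2 ≡ 20
22^4 ≡ 23
22^7 ≡ 28
22^14 ≡ 1
So ord_29(22) = 14.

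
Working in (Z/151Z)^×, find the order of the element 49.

75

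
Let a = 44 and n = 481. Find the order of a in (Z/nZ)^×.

36

The order of 44 must divide φ(481) = φ(13·37) = (13−1)·(37−1) = 12·36 = 432 = 2^4 · 3^3.
Divisors of 432: 1, 2, 3, 4, 6, 8, 9, 12, 16, 18, 24, 27, 36, 48, 54, 72, 108, 144, 216, 432.
Compute 44^d (mod 481) for the divisors d until we hit 1:
44^1 ≡ 44 (mod 481)
44^2 ≡ 12 (mod 481)
44^3 ≡ 47 (mod 481)
44^4 ≡ 144 (mod 481)
44^6 ≡ 285 (mod 481)
44^8 ≡ 53 (mod 481)
44^9 ≡ 408 (mod 481)
44^12 ≡ 417 (mod 481)
44^16 ≡ 404 (mod 481)
44^18 ≡ 38 (mod 481)
44^24 ≡ 248 (mod 481)
44^27 ≡ 112 (mod 481)
44^36 ≡ 1 (mod 481) ✓
The smallest such exponent is 36, so the order of 44 is 36.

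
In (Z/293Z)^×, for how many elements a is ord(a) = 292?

144

φ(293) = 293 − 1 = 292 = 2^2 · 73.
(Z/293Z)^× is cyclic (|G| = 292); a cyclic group of order m has exactly φ(d) elements of each order d | m, and none otherwise.
292 = 2^2 · 73 divides 292, and φ(292) = 144.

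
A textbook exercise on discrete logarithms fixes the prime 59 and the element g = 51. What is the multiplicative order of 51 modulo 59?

Since 51 ∈ (Z/59Z)^×, its order divides φ(59) = 59 − 1 = 58 = 2 · 29.
Divisors of 58: 1, 2, 29, 58.
Evaluate successive powers at the divisors of 58:
51^1 ≡ 51 (mod 59)
51^2 ≡ 5 (mod 59)
51^29 ≡ 1 (mod 59) ✓
Therefore the multiplicative order of 51 modulo 59 is 29.

29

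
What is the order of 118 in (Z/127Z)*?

ord(118) | φ(127) = 127 − 1 = 126 = 2 · 3^2 · 7.
Divisors of 126: 1, 2, 3, 6, 7, 9, 14, 18, 21, 42, 63, 126.
Check 118^d mod 127 for each divisor in increasing order:
118^1 ≡ 118
118^2 ≡ 81
118^3 ≡ 33
118^6 ≡ 73
118^7 ≡ 105
118^9 ≡ 123
118^14 ≡ 103
118^18 ≡ 16
118^21 ≡ 20
118^42 ≡ 19
118^63 ≡ 126
118^126 ≡ 1
So ord_127(118) = 126.

126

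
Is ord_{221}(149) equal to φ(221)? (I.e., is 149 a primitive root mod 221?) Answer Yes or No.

No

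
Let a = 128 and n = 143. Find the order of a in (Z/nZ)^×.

60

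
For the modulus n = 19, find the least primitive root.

2

φ(19) = 19 − 1 = 18 = 2 · 3^2.
g is a primitive root iff g^(18/q) ≢ 1 (mod 19) for each prime q ∈ {2, 3}.
g = 2: 2^9 ≡ 18; 2^6 ≡ 7 — none is 1, so 2 is a primitive root.
Hence the least primitive root of 19 is 2.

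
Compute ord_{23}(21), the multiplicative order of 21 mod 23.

22

ord(21) | φ(23) = 23 − 1 = 22 = 2 · 11.
Divisors of 22: 1, 2, 11, 22.
Test each divisor d:
21^1 ≡ 21 (mod 23)
21^2 ≡ 4 (mod 23)
21^11 ≡ 22 (mod 23)
21^22 ≡ 1 (mod 23) ✓
The smallest such exponent is 22, so the order of 21 is 22.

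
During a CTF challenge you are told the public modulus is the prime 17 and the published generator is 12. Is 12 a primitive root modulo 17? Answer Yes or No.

Yes

φ(17) = 17 − 1 = 16 = 2^4.
An element g generates (Z/17Z)^× iff g^(16/q) ≢ 1 (mod 17) for each prime q ∈ {2}.
12^8 ≡ 16 (mod 17)  [q = 2: ≢ 1 ✓]
Every test exponent gives a nontrivial residue, hence 12 generates the full group.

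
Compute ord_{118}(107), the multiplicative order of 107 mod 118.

ord(107) | φ(118) = φ(2)·φ(59) = 1·58 = 58 = 2 · 29.
Divisors of 58: 1, 2, 29, 58.
Test each divisor d:
107^1 ≡ 107
107^2 ≡ 3
107^29 ≡ 1
So ord_118(107) = 29.

29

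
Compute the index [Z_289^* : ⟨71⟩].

1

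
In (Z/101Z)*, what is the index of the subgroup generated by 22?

Since 22 ∈ (Z/101Z)^×, its order divides φ(101) = 101 − 1 = 100 = 2^2 · 5^2.
Divisors of 100: 1, 2, 4, 5, 10, 20, 25, 50, 100.
Check 22^d mod 101 for each divisor in increasing order:
22^1 ≡ 22
22^2 ≡ 80
22^4 ≡ 37
22^5 ≡ 6
22^10 ≡ 36
22^20 ≡ 84
22^25 ≡ 100
22^50 ≡ 1
Thus |⟨22⟩| = ord(22) = 50.
Index = |(Z/101Z)^×| / |⟨22⟩| = 100 / 50 = 2.

2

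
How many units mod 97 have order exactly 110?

0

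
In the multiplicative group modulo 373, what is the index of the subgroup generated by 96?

ord(96) | φ(373) = 373 − 1 = 372 = 2^2 · 3 · 31.
Divisors of 372: 1, 2, 3, 4, 6, 12, 31, 62, 93, 124, 186, 372.
Evaluate successive powers at the divisors of 372:
96^1 ≡ 96
96^2 ≡ 264
96^3 ≡ 353
96^4 ≡ 318
96^6 ≡ 27
96^12 ≡ 356
96^31 ≡ 104
96^62 ≡ 372
96^93 ≡ 269
96^124 ≡ 1
The order of 96 is 124, so the subgroup it generates has 124 elements.
Index = |(Z/373Z)^×| / |⟨96⟩| = 372 / 124 = 3.

3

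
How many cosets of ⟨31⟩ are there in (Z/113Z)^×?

2

By Lagrange's theorem, ord_113(31) divides φ(113) = 113 − 1 = 112 = 2^4 · 7.
Divisors of 112: 1, 2, 4, 7, 8, 14, 16, 28, 56, 112.
Test each divisor d:
31^1 ≡ 31
31^2 ≡ 57
31^4 ≡ 85
31^7 ≡ 18
31^8 ≡ 106
31^14 ≡ 98
31^16 ≡ 49
31^28 ≡ 112
31^56 ≡ 1
The order of 31 is 56, so the subgroup it generates has 56 elements.
[(Z/113Z)^× : ⟨31⟩] = 112/56 = 2.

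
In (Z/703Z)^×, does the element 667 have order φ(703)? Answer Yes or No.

No

703 = 19 · 37 is a product of two distinct odd primes, so (Z/703Z)^× ≅ (Z/19Z)^× × (Z/37Z)^× is not cyclic.
No primitive root modulo 703 exists; in particular 667 is not one.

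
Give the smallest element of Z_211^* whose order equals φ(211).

φ(211) = 211 − 1 = 210 = 2 · 3 · 5 · 7.
g is a primitive root iff g^(210/q) ≢ 1 (mod 211) for each prime q ∈ {2, 3, 5, 7}.
g = 2: 2^105 ≡ 210; 2^70 ≡ 196; 2^42 ≡ 107; 2^30 ≡ 171 — none is 1, so 2 is a primitive root.
Hence the least primitive root of 211 is 2.

2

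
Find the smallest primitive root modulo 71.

7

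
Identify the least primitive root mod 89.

3

φ(89) = 89 − 1 = 88 = 2^3 · 11.
Test candidates g = 2, 3, … against the prime factors q ∈ {2, 11} of φ(89): g is a generator iff g^(88/q) ≢ 1 for every such q.
g = 2: 2^44 ≡ 1 — hits 1, so not a primitive root.
g = 3: 3^44 ≡ 88; 3^8 ≡ 64 — none is 1, so 3 is a primitive root.
So 3 is the smallest generator of (Z/89Z)^×.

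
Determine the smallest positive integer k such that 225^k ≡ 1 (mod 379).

The order of 225 must divide φ(379) = 379 − 1 = 378 = 2 · 3^3 · 7.
Divisors of 378: 1, 2, 3, 6, 7, 9, 14, 18, 21, 27, 42, 54, 63, 126, 189, 378.
Check 225^d mod 379 for each divisor in increasing order:
225^1 ≡ 225 (mod 379)
225^2 ≡ 218 (mod 379)
225^3 ≡ 159 (mod 379)
225^6 ≡ 267 (mod 379)
225^7 ≡ 193 (mod 379)
225^9 ≡ 5 (mod 379)
225^14 ≡ 107 (mod 379)
225^18 ≡ 25 (mod 379)
225^21 ≡ 185 (mod 379)
225^27 ≡ 125 (mod 379)
225^42 ≡ 115 (mod 379)
225^54 ≡ 86 (mod 379)
225^63 ≡ 51 (mod 379)
225^126 ≡ 327 (mod 379)
225^189 ≡ 1 (mod 379) ✓
Hence ord(225) = 189.

189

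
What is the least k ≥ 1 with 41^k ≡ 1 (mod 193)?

192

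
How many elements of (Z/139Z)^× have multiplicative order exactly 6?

2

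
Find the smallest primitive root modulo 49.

3

φ(49) = φ(7^2) = 7·(7−1) = 42 = 2 · 3 · 7.
Test candidates g = 2, 3, … against the prime factors q ∈ {2, 3, 7} of φ(49): g is a generator iff g^(42/q) ≢ 1 for every such q.
g = 2: 2^21 ≡ 1 — hits 1, so not a primitive root.
g = 3: 3^21 ≡ 48; 3^14 ≡ 30; 3^6 ≡ 43 — none is 1, so 3 is a primitive root.
The smallest primitive root modulo 49 is 3.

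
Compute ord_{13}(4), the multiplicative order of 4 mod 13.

By Lagrange's theorem, ord_13(4) divides φ(13) = 13 − 1 = 12 = 2^2 · 3.
Divisors of 12: 1, 2, 3, 4, 6, 12.
Evaluate successive powers at the divisors of 12:
4^1 ≡ 4 (mod 13)
4^2 ≡ 3 (mod 13)
4^3 ≡ 12 (mod 13)
4^4 ≡ 9 (mod 13)
4^6 ≡ 1 (mod 13) ✓
Therefore the multiplicative order of 4 modulo 13 is 6.

6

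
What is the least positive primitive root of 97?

φ(97) = 97 − 1 = 96 = 2^5 · 3.
Test candidates g = 2, 3, … against the prime factors q ∈ {2, 3} of φ(97): g is a generator iff g^(96/q) ≢ 1 for every such q.
g = 2: 2^48 ≡ 1 — hits 1, so not a primitive root.
g = 3: 3^48 ≡ 1 — hits 1, so not a primitive root.
g = 4: 4^48 ≡ 1 — hits 1, so not a primitive root.
g = 5: 5^48 ≡ 96; 5^32 ≡ 35 — none is 1, so 5 is a primitive root.
The smallest primitive root modulo 97 is 5.

5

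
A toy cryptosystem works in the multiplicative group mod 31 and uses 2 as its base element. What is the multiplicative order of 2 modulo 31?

5

The order of 2 must divide φ(31) = 31 − 1 = 30 = 2 · 3 · 5.
Divisors of 30: 1, 2, 3, 5, 6, 10, 15, 30.
Evaluate successive powers at the divisors of 30:
2^1 ≡ 2 (mod 31)
2^2 ≡ 4 (mod 31)
2^3 ≡ 8 (mod 31)
2^5 ≡ 1 (mod 31) ✓
So ord_31(2) = 5.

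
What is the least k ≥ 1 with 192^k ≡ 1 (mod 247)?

18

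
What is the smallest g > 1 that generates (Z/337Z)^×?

10

φ(337) = 337 − 1 = 336 = 2^4 · 3 · 7.
g is a primitive root iff g^(336/q) ≢ 1 (mod 337) for each prime q ∈ {2, 3, 7}.
g = 2: 2^168 ≡ 1 — hits 1, so not a primitive root.
g = 3: 3^168 ≡ 1 — hits 1, so not a primitive root.
g = 4: 4^168 ≡ 1 — hits 1, so not a primitive root.
g = 5: 5^168 ≡ 336; 5^112 ≡ 1 — hits 1, so not a primitive root.
g = 6: 6^168 ≡ 1 — hits 1, so not a primitive root.
g = 7: 7^168 ≡ 1 — hits 1, so not a primitive root.
g = 8: 8^168 ≡ 1 — hits 1, so not a primitive root.
g = 9: 9^168 ≡ 1 — hits 1, so not a primitive root.
g = 10: 10^168 ≡ 336; 10^112 ≡ 128; 10^48 ≡ 175 — none is 1, so 10 is a primitive root.
So 10 is the smallest generator of (Z/337Z)^×.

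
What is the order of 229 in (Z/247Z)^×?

4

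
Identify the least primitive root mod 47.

5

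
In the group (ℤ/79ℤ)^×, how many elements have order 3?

2

φ(79) = 79 − 1 = 78 = 2 · 3 · 13.
In a cyclic group of order 78, there are φ(d) elements of order d for each divisor d of 78, and zero for non-divisors.
3 | 78, and φ(3) = 3 − 1 = 2.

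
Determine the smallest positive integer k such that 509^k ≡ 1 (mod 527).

ord(509) | φ(527) = φ(17·31) = (17−1)·(31−1) = 16·30 = 480 = 2^5 · 3 · 5.
Divisors of 480: 1, 2, 3, 4, 5, 6, 8, 10, 12, 15, 16, 20, 24, 30, 32, 40, 48, 60, 80, 96, 120, 160, 240, 480.
Test each divisor d:
509^1 ≡ 509 (mod 527)
509^2 ≡ 324 (mod 527)
509^3 ≡ 492 (mod 527)
509^4 ≡ 103 (mod 527)
509^5 ≡ 254 (mod 527)
509^6 ≡ 171 (mod 527)
509^8 ≡ 69 (mod 527)
509^10 ≡ 222 (mod 527)
509^12 ≡ 256 (mod 527)
509^15 ≡ 526 (mod 527)
509^16 ≡ 18 (mod 527)
509^20 ≡ 273 (mod 527)
509^24 ≡ 188 (mod 527)
509^30 ≡ 1 (mod 527) ✓
Hence ord(509) = 30.

30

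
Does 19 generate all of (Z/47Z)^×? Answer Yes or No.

Yes

φ(47) = 47 − 1 = 46 = 2 · 23.
It suffices to check that the order of 19 is not a proper divisor of 46: compute 19^(46/q) for q ∈ {2, 23}.
19^23 ≡ 46 (mod 47)  [q = 2: ≢ 1 ✓]
19^2 ≡ 32 (mod 47)  [q = 23: ≢ 1 ✓]
All checks pass, so 19 has order 46 and is a primitive root modulo 47.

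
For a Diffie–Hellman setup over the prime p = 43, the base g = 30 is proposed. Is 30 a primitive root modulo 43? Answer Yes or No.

Yes

φ(43) = 43 − 1 = 42 = 2 · 3 · 7.
Test 30^(42/q) mod 43 for each prime factor q of 42:
30^21 ≡ 42 (mod 43)  [q = 2: ≢ 1 ✓]
30^14 ≡ 6 (mod 43)  [q = 3: ≢ 1 ✓]
30^6 ≡ 16 (mod 43)  [q = 7: ≢ 1 ✓]
None equal 1, so ord_43(30) = 42: 30 is a primitive root.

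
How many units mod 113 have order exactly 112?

48

φ(113) = 113 − 1 = 112 = 2^4 · 7.
(Z/113Z)^× is cyclic (|G| = 112); a cyclic group of order m has exactly φ(d) elements of each order d | m, and none otherwise.
112 = 2^4 · 7 divides 112, and φ(112) = 48.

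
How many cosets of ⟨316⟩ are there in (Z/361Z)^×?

3

By Lagrange's theorem, ord_361(316) divides φ(361) = φ(19^2) = 19·(19−1) = 342 = 2 · 3^2 · 19.
Divisors of 342: 1, 2, 3, 6, 9, 18, 19, 38, 57, 114, 171, 342.
Test each divisor d:
316^1 ≡ 316 (mod 361)
316^2 ≡ 220 (mod 361)
316^3 ≡ 208 (mod 361)
316^6 ≡ 305 (mod 361)
316^9 ≡ 265 (mod 361)
316^18 ≡ 191 (mod 361)
316^19 ≡ 69 (mod 361)
316^38 ≡ 68 (mod 361)
316^57 ≡ 360 (mod 361)
316^114 ≡ 1 (mod 361) ✓
The order of 316 is 114, so the subgroup it generates has 114 elements.
Index = |(Z/361Z)^×| / |⟨316⟩| = 342 / 114 = 3.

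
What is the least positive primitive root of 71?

7

φ(71) = 71 − 1 = 70 = 2 · 5 · 7.
g is a primitive root iff g^(70/q) ≢ 1 (mod 71) for each prime q ∈ {2, 5, 7}.
g = 2: 2^35 ≡ 1 — hits 1, so not a primitive root.
g = 3: 3^35 ≡ 1 — hits 1, so not a primitive root.
g = 4: 4^35 ≡ 1 — hits 1, so not a primitive root.
g = 5: 5^35 ≡ 1 — hits 1, so not a primitive root.
g = 6: 6^35 ≡ 1 — hits 1, so not a primitive root.
g = 7: 7^35 ≡ 70; 7^14 ≡ 54; 7^10 ≡ 45 — none is 1, so 7 is a primitive root.
The smallest primitive root modulo 71 is 7.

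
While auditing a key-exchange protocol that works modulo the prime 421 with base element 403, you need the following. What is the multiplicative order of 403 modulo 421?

420

The order of 403 must divide φ(421) = 421 − 1 = 420 = 2^2 · 3 · 5 · 7.
Divisors of 420: 1, 2, 3, 4, 5, 6, 7, 10, 12, 14, 15, 20, 21, 28, 30, 35, 42, 60, 70, 84, 105, 140, 210, 420.
Evaluate successive powers at the divisors of 420:
403^1 ≡ 403
403^2 ≡ 324
403^3 ≡ 62
403^4 ≡ 147
403^5 ≡ 301
403^6 ≡ 55
403^7 ≡ 273
403^10 ≡ 86
403^12 ≡ 78
403^14 ≡ 12
403^15 ≡ 205
403^20 ≡ 239
403^21 ≡ 329
403^28 ≡ 144
403^30 ≡ 346
403^35 ≡ 159
403^42 ≡ 44
403^60 ≡ 152
403^70 ≡ 21
403^84 ≡ 252
403^105 ≡ 392
403^140 ≡ 20
403^210 ≡ 420
403^420 ≡ 1
So ord_421(403) = 420.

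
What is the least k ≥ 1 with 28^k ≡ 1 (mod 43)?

42

The order of 28 must divide φ(43) = 43 − 1 = 42 = 2 · 3 · 7.
Divisors of 42: 1, 2, 3, 6, 7, 14, 21, 42.
Evaluate successive powers at the divisors of 42:
28^1 ≡ 28 (mod 43)
28^2 ≡ 10 (mod 43)
28^3 ≡ 22 (mod 43)
28^6 ≡ 11 (mod 43)
28^7 ≡ 7 (mod 43)
28^14 ≡ 6 (mod 43)
28^21 ≡ 42 (mod 43)
28^42 ≡ 1 (mod 43) ✓
Hence ord(28) = 42.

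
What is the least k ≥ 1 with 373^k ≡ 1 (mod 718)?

By Lagrange's theorem, ord_718(373) divides φ(718) = φ(2)·φ(359) = 1·358 = 358 = 2 · 179.
Divisors of 358: 1, 2, 179, 358.
Compute 373^d (mod 718) for the divisors d until we hit 1:
373^1 ≡ 373 (mod 718)
373^2 ≡ 555 (mod 718)
373^179 ≡ 717 (mod 718)
373^358 ≡ 1 (mod 718) ✓
So ord_718(373) = 358.

358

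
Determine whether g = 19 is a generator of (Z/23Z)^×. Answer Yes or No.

Yes

φ(23) = 23 − 1 = 22 = 2 · 11.
An element g generates (Z/23Z)^× iff g^(22/q) ≢ 1 (mod 23) for each prime q ∈ {2, 11}.
19^11 ≡ 22 (mod 23)  [q = 2: ≢ 1 ✓]
19^2 ≡ 16 (mod 23)  [q = 11: ≢ 1 ✓]
None equal 1, so ord_23(19) = 22: 19 is a primitive root.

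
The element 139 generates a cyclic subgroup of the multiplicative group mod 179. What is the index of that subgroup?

The order of 139 must divide φ(179) = 179 − 1 = 178 = 2 · 89.
Divisors of 178: 1, 2, 89, 178.
Evaluate successive powers at the divisors of 178:
139^1 ≡ 139 (mod 179)
139^2 ≡ 168 (mod 179)
139^89 ≡ 1 (mod 179) ✓
The order of 139 is 89, so the subgroup it generates has 89 elements.
The index is φ(179) / ord(139) = 178 / 89 = 2.

2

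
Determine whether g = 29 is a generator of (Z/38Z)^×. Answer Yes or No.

φ(38) = φ(2)·φ(19) = 1·18 = 18 = 2 · 3^2.
29 is a primitive root mod 38 iff 29^(φ(38)/q) ≢ 1 for every prime q | φ(38), i.e. q ∈ {2, 3}.
29^9 ≡ 37 (mod 38)  [q = 2: ≢ 1 ✓]
29^6 ≡ 11 (mod 38)  [q = 3: ≢ 1 ✓]
Every test exponent gives a nontrivial residue, hence 29 generates the full group.

Yes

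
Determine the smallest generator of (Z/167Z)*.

φ(167) = 167 − 1 = 166 = 2 · 83.
Test candidates g = 2, 3, … against the prime factors q ∈ {2, 83} of φ(167): g is a generator iff g^(166/q) ≢ 1 for every such q.
g = 2: 2^83 ≡ 1 — hits 1, so not a primitive root.
g = 3: 3^83 ≡ 1 — hits 1, so not a primitive root.
g = 4: 4^83 ≡ 1 — hits 1, so not a primitive root.
g = 5: 5^83 ≡ 166; 5^2 ≡ 25 — none is 1, so 5 is a primitive root.
The smallest primitive root modulo 167 is 5.

5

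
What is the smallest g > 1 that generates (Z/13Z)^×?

2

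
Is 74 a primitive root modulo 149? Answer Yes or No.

Yes

φ(149) = 149 − 1 = 148 = 2^2 · 37.
Test 74^(148/q) mod 149 for each prime factor q of 148:
74^74 ≡ 148 (mod 149)  [q = 2: ≢ 1 ✓]
74^4 ≡ 28 (mod 149)  [q = 37: ≢ 1 ✓]
Every test exponent gives a nontrivial residue, hence 74 generates the full group.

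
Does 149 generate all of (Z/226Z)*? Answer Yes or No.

No

φ(226) = φ(2)·φ(113) = 1·112 = 112 = 2^4 · 7.
An element g generates (Z/226Z)^× iff g^(112/q) ≢ 1 (mod 226) for each prime q ∈ {2, 7}.
149^56 ≡ 1 (mod 226)  [q = 2: ≡ 1 ✗]
149^16 ≡ 109 (mod 226)  [q = 7: ≢ 1 ✓]
Since 149^56 ≡ 1, the order of 149 divides 56 < 112, so 149 is not a primitive root.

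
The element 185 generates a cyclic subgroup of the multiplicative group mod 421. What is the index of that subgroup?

1

ord(185) | φ(421) = 421 − 1 = 420 = 2^2 · 3 · 5 · 7.
Divisors of 420: 1, 2, 3, 4, 5, 6, 7, 10, 12, 14, 15, 20, 21, 28, 30, 35, 42, 60, 70, 84, 105, 140, 210, 420.
Test each divisor d:
185^1 ≡ 185
185^2 ≡ 124
185^3 ≡ 206
185^4 ≡ 220
185^5 ≡ 284
185^6 ≡ 336
185^7 ≡ 273
185^10 ≡ 245
185^12 ≡ 68
185^14 ≡ 12
185^15 ≡ 115
185^20 ≡ 243
185^21 ≡ 329
185^28 ≡ 144
185^30 ≡ 174
185^35 ≡ 159
185^42 ≡ 44
185^60 ≡ 385
185^70 ≡ 21
185^84 ≡ 252
185^105 ≡ 392
185^140 ≡ 20
185^210 ≡ 420
185^420 ≡ 1
So ord_421(185) = 420, hence |⟨185⟩| = 420.
[(Z/421Z)^× : ⟨185⟩] = 420/420 = 1.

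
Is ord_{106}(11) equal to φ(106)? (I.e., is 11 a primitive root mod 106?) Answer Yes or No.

No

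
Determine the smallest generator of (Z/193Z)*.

φ(193) = 193 − 1 = 192 = 2^6 · 3.
Test candidates g = 2, 3, … against the prime factors q ∈ {2, 3} of φ(193): g is a generator iff g^(192/q) ≢ 1 for every such q.
g = 2: 2^96 ≡ 1 — hits 1, so not a primitive root.
g = 3: 3^96 ≡ 1 — hits 1, so not a primitive root.
g = 4: 4^96 ≡ 1 — hits 1, so not a primitive root.
g = 5: 5^96 ≡ 192; 5^64 ≡ 84 — none is 1, so 5 is a primitive root.
So 5 is the smallest generator of (Z/193Z)^×.

5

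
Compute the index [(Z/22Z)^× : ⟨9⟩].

2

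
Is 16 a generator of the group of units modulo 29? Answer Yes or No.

φ(29) = 29 − 1 = 28 = 2^2 · 7.
It suffices to check that the order of 16 is not a proper divisor of 28: compute 16^(28/q) for q ∈ {2, 7}.
16^14 ≡ 1 (mod 29)  [q = 2: ≡ 1 ✗]
16^4 ≡ 25 (mod 29)  [q = 7: ≢ 1 ✓]
The check at q = 2 fails, so 16 generates a proper subgroup.

No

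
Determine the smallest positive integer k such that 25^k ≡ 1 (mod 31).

3

ord(25) | φ(31) = 31 − 1 = 30 = 2 · 3 · 5.
Divisors of 30: 1, 2, 3, 5, 6, 10, 15, 30.
Compute 25^d (mod 31) for the divisors d until we hit 1:
25^1 ≡ 25 (mod 31)
25^2 ≡ 5 (mod 31)
25^3 ≡ 1 (mod 31) ✓
So ord_31(25) = 3.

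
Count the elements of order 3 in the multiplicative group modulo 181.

2

φ(181) = 181 − 1 = 180 = 2^2 · 3^2 · 5.
(Z/181Z)^× is cyclic (|G| = 180); a cyclic group of order m has exactly φ(d) elements of each order d | m, and none otherwise.
3 | 180, and φ(3) = 3 − 1 = 2.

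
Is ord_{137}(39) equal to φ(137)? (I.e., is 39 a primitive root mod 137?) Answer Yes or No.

φ(137) = 137 − 1 = 136 = 2^3 · 17.
An element g generates (Z/137Z)^× iff g^(136/q) ≢ 1 (mod 137) for each prime q ∈ {2, 17}.
39^68 ≡ 1 (mod 137)  [q = 2: ≡ 1 ✗]
39^8 ≡ 56 (mod 137)  [q = 17: ≢ 1 ✓]
The check at q = 2 fails, so 39 generates a proper subgroup.

No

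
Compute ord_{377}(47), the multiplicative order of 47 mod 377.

28

By Lagrange's theorem, ord_377(47) divides φ(377) = φ(13·29) = (13−1)·(29−1) = 12·28 = 336 = 2^4 · 3 · 7.
Divisors of 336: 1, 2, 3, 4, 6, 7, 8, 12, 14, 16, 21, 24, 28, 42, 48, 56, 84, 112, 168, 336.
Check 47^d mod 377 for each divisor in increasing order:
47^1 ≡ 47 (mod 377)
47^2 ≡ 324 (mod 377)
47^3 ≡ 148 (mod 377)
47^4 ≡ 170 (mod 377)
47^6 ≡ 38 (mod 377)
47^7 ≡ 278 (mod 377)
47^8 ≡ 248 (mod 377)
47^12 ≡ 313 (mod 377)
47^14 ≡ 376 (mod 377)
47^16 ≡ 53 (mod 377)
47^21 ≡ 99 (mod 377)
47^24 ≡ 326 (mod 377)
47^28 ≡ 1 (mod 377) ✓
Hence ord(47) = 28.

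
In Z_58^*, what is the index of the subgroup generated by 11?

1

ord(11) | φ(58) = φ(2)·φ(29) = 1·28 = 28 = 2^2 · 7.
Divisors of 28: 1, 2, 4, 7, 14, 28.
Evaluate successive powers at the divisors of 28:
11^1 ≡ 11 (mod 58)
11^2 ≡ 5 (mod 58)
11^4 ≡ 25 (mod 58)
11^7 ≡ 41 (mod 58)
11^14 ≡ 57 (mod 58)
11^28 ≡ 1 (mod 58) ✓
So ord_58(11) = 28, hence |⟨11⟩| = 28.
[(Z/58Z)^× : ⟨11⟩] = 28/28 = 1.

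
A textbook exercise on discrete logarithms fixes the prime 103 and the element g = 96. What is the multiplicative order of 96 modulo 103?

102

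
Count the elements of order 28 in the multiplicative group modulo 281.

12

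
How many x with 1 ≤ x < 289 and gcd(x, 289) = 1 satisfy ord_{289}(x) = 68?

32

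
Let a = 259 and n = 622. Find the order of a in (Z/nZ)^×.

10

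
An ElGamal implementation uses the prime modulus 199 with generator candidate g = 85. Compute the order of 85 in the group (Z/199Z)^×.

22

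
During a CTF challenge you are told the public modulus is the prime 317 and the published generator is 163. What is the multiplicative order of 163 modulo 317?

Since 163 ∈ (Z/317Z)^×, its order divides φ(317) = 317 − 1 = 316 = 2^2 · 79.
Divisors of 316: 1, 2, 4, 79, 158, 316.
Compute 163^d (mod 317) for the divisors d until we hit 1:
163^1 ≡ 163
163^2 ≡ 258
163^4 ≡ 311
163^79 ≡ 203
163^158 ≡ 316
163^316 ≡ 1
Hence ord(163) = 316.

316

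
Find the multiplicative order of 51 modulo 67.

ord(51) | φ(67) = 67 − 1 = 66 = 2 · 3 · 11.
Divisors of 66: 1, 2, 3, 6, 11, 22, 33, 66.
Compute 51^d (mod 67) for the divisors d until we hit 1:
51^1 ≡ 51 (mod 67)
51^2 ≡ 55 (mod 67)
51^3 ≡ 58 (mod 67)
51^6 ≡ 14 (mod 67)
51^11 ≡ 38 (mod 67)
51^22 ≡ 37 (mod 67)
51^33 ≡ 66 (mod 67)
51^66 ≡ 1 (mod 67) ✓
Therefore the multiplicative order of 51 modulo 67 is 66.

66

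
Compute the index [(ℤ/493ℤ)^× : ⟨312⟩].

4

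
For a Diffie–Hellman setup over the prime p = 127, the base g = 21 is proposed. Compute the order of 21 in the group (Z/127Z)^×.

63

ord(21) | φ(127) = 127 − 1 = 126 = 2 · 3^2 · 7.
Divisors of 126: 1, 2, 3, 6, 7, 9, 14, 18, 21, 42, 63, 126.
Compute 21^d (mod 127) for the divisors d until we hit 1:
21^1 ≡ 21
21^2 ≡ 60
21^3 ≡ 117
21^6 ≡ 100
21^7 ≡ 68
21^9 ≡ 16
21^14 ≡ 52
21^18 ≡ 2
21^21 ≡ 107
21^42 ≡ 19
21^63 ≡ 1
The smallest such exponent is 63, so the order of 21 is 63.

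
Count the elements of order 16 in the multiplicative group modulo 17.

8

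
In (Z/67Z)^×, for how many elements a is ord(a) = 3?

2

φ(67) = 67 − 1 = 66 = 2 · 3 · 11.
Since (Z/67Z)^× is cyclic of order 66, the number of elements of order d is φ(d) when d | 66 and 0 otherwise.
3 | 66, and φ(3) = 3 − 1 = 2.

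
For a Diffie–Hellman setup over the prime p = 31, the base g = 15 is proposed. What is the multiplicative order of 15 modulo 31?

ord(15) | φ(31) = 31 − 1 = 30 = 2 · 3 · 5.
Divisors of 30: 1, 2, 3, 5, 6, 10, 15, 30.
Check 15^d mod 31 for each divisor in increasing order:
15^1 ≡ 15 (mod 31)
15^2 ≡ 8 (mod 31)
15^3 ≡ 27 (mod 31)
15^5 ≡ 30 (mod 31)
15^6 ≡ 16 (mod 31)
15^10 ≡ 1 (mod 31) ✓
So ord_31(15) = 10.

10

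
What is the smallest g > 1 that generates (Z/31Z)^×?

3

φ(31) = 31 − 1 = 30 = 2 · 3 · 5.
g is a primitive root iff g^(30/q) ≢ 1 (mod 31) for each prime q ∈ {2, 3, 5}.
g = 2: 2^15 ≡ 1 — hits 1, so not a primitive root.
g = 3: 3^15 ≡ 30; 3^10 ≡ 25; 3^6 ≡ 16 — none is 1, so 3 is a primitive root.
The smallest primitive root modulo 31 is 3.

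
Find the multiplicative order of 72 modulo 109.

108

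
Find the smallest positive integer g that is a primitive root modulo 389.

φ(389) = 389 − 1 = 388 = 2^2 · 97.
Test candidates g = 2, 3, … against the prime factors q ∈ {2, 97} of φ(389): g is a generator iff g^(388/q) ≢ 1 for every such q.
g = 2: 2^194 ≡ 388; 2^4 ≡ 16 — none is 1, so 2 is a primitive root.
The smallest primitive root modulo 389 is 2.

2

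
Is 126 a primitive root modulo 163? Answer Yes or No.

No

φ(163) = 163 − 1 = 162 = 2 · 3^4.
An element g generates (Z/163Z)^× iff g^(162/q) ≢ 1 (mod 163) for each prime q ∈ {2, 3}.
126^81 ≡ 1 (mod 163)  [q = 2: ≡ 1 ✗]
126^54 ≡ 1 (mod 163)  [q = 3: ≡ 1 ✗]
126^81 ≡ 1 shows ord(126) | 81, strictly less than φ(163); not a primitive root.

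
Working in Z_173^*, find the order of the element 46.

172

Since 46 ∈ (Z/173Z)^×, its order divides φ(173) = 173 − 1 = 172 = 2^2 · 43.
Divisors of 172: 1, 2, 4, 43, 86, 172.
Check 46^d mod 173 for each divisor in increasing order:
46^1 ≡ 46
46^2 ≡ 40
46^4 ≡ 43
46^43 ≡ 80
46^86 ≡ 172
46^172 ≡ 1
Hence ord(46) = 172.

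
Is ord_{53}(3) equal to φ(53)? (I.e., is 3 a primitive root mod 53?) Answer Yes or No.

Yes

φ(53) = 53 − 1 = 52 = 2^2 · 13.
Test 3^(52/q) mod 53 for each prime factor q of 52:
3^26 ≡ 52 (mod 53)  [q = 2: ≢ 1 ✓]
3^4 ≡ 28 (mod 53)  [q = 13: ≢ 1 ✓]
None equal 1, so ord_53(3) = 52: 3 is a primitive root.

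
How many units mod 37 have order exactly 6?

2

φ(37) = 37 − 1 = 36 = 2^2 · 3^2.
Since (Z/37Z)^× is cyclic of order 36, the number of elements of order d is φ(d) when d | 36 and 0 otherwise.
6 = 2 · 3 divides 36, and φ(6) = 2.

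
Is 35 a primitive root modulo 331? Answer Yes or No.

Yes

φ(331) = 331 − 1 = 330 = 2 · 3 · 5 · 11.
An element g generates (Z/331Z)^× iff g^(330/q) ≢ 1 (mod 331) for each prime q ∈ {2, 3, 5, 11}.
35^165 ≡ 330 (mod 331)  [q = 2: ≢ 1 ✓]
35^110 ≡ 31 (mod 331)  [q = 3: ≢ 1 ✓]
35^66 ≡ 124 (mod 331)  [q = 5: ≢ 1 ✓]
35^30 ≡ 120 (mod 331)  [q = 11: ≢ 1 ✓]
All checks pass, so 35 has order 330 and is a primitive root modulo 331.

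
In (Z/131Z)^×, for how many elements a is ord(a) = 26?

φ(131) = 131 − 1 = 130 = 2 · 5 · 13.
In a cyclic group of order 130, there are φ(d) elements of order d for each divisor d of 130, and zero for non-divisors.
26 = 2 · 13 divides 130, and φ(26) = 12.

12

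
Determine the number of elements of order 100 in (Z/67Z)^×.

0

φ(67) = 67 − 1 = 66 = 2 · 3 · 11.
In a cyclic group of order 66, there are φ(d) elements of order d for each divisor d of 66, and zero for non-divisors.
Here 66 is not a multiple of 100, so there are no elements of order 100.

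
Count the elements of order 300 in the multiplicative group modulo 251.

0

φ(251) = 251 − 1 = 250 = 2 · 5^3.
Since (Z/251Z)^× is cyclic of order 250, the number of elements of order d is φ(d) when d | 250 and 0 otherwise.
Here 250 is not a multiple of 300, so there are no elements of order 300.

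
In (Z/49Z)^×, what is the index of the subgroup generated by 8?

6

ord(8) | φ(49) = φ(7^2) = 7·(7−1) = 42 = 2 · 3 · 7.
Divisors of 42: 1, 2, 3, 6, 7, 14, 21, 42.
Evaluate successive powers at the divisors of 42:
8^1 ≡ 8 (mod 49)
8^2 ≡ 15 (mod 49)
8^3 ≡ 22 (mod 49)
8^6 ≡ 43 (mod 49)
8^7 ≡ 1 (mod 49) ✓
So ord_49(8) = 7, hence |⟨8⟩| = 7.
The index is φ(49) / ord(8) = 42 / 7 = 6.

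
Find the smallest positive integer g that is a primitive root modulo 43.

3

φ(43) = 43 − 1 = 42 = 2 · 3 · 7.
Test candidates g = 2, 3, … against the prime factors q ∈ {2, 3, 7} of φ(43): g is a generator iff g^(42/q) ≢ 1 for every such q.
g = 2: 2^21 ≡ 42; 2^14 ≡ 1 — hits 1, so not a primitive root.
g = 3: 3^21 ≡ 42; 3^14 ≡ 36; 3^6 ≡ 41 — none is 1, so 3 is a primitive root.
Hence the least primitive root of 43 is 3.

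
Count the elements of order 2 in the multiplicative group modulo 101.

1

φ(101) = 101 − 1 = 100 = 2^2 · 5^2.
Since (Z/101Z)^× is cyclic of order 100, the number of elements of order d is φ(d) when d | 100 and 0 otherwise.
2 | 100, and φ(2) = 2 − 1 = 1.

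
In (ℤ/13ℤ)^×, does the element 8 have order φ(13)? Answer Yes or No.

φ(13) = 13 − 1 = 12 = 2^2 · 3.
Test 8^(12/q) mod 13 for each prime factor q of 12:
8^6 ≡ 12 (mod 13)  [q = 2: ≢ 1 ✓]
8^4 ≡ 1 (mod 13)  [q = 3: ≡ 1 ✗]
Since 8^4 ≡ 1, the order of 8 divides 4 < 12, so 8 is not a primitive root.

No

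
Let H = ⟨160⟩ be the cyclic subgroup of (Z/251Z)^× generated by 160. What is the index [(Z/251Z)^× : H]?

5

Since 160 ∈ (Z/251Z)^×, its order divides φ(251) = 251 − 1 = 250 = 2 · 5^3.
Divisors of 250: 1, 2, 5, 10, 25, 50, 125, 250.
Check 160^d mod 251 for each divisor in increasing order:
160^1 ≡ 160
160^2 ≡ 249
160^5 ≡ 138
160^10 ≡ 219
160^25 ≡ 250
160^50 ≡ 1
So ord_251(160) = 50, hence |⟨160⟩| = 50.
The index is φ(251) / ord(160) = 250 / 50 = 5.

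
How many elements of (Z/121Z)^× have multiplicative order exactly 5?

4

φ(121) = φ(11^2) = 11·(11−1) = 110 = 2 · 5 · 11.
In a cyclic group of order 110, there are φ(d) elements of order d for each divisor d of 110, and zero for non-divisors.
5 | 110, and φ(5) = 5 − 1 = 4.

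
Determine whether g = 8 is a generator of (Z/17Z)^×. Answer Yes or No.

φ(17) = 17 − 1 = 16 = 2^4.
8 is a primitive root mod 17 iff 8^(φ(17)/q) ≢ 1 for every prime q | φ(17), i.e. q ∈ {2}.
8^8 ≡ 1 (mod 17)  [q = 2: ≡ 1 ✗]
8^8 ≡ 1 shows ord(8) | 8, strictly less than φ(17); not a primitive root.

No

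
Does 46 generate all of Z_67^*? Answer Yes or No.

Yes

φ(67) = 67 − 1 = 66 = 2 · 3 · 11.
It suffices to check that the order of 46 is not a proper divisor of 66: compute 46^(66/q) for q ∈ {2, 3, 11}.
46^33 ≡ 66 (mod 67)  [q = 2: ≢ 1 ✓]
46^22 ≡ 29 (mod 67)  [q = 3: ≢ 1 ✓]
46^6 ≡ 24 (mod 67)  [q = 11: ≢ 1 ✓]
None equal 1, so ord_67(46) = 66: 46 is a primitive root.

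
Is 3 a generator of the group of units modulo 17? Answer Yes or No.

Yes

φ(17) = 17 − 1 = 16 = 2^4.
Test 3^(16/q) mod 17 for each prime factor q of 16:
3^8 ≡ 16 (mod 17)  [q = 2: ≢ 1 ✓]
Every test exponent gives a nontrivial residue, hence 3 generates the full group.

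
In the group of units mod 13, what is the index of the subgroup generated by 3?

4

The order of 3 must divide φ(13) = 13 − 1 = 12 = 2^2 · 3.
Divisors of 12: 1, 2, 3, 4, 6, 12.
Evaluate successive powers at the divisors of 12:
3^1 ≡ 3 (mod 13)
3^2 ≡ 9 (mod 13)
3^3 ≡ 1 (mod 13) ✓
The order of 3 is 3, so the subgroup it generates has 3 elements.
The index is φ(13) / ord(3) = 12 / 3 = 4.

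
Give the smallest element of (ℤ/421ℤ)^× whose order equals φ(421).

2

φ(421) = 421 − 1 = 420 = 2^2 · 3 · 5 · 7.
g is a primitive root iff g^(420/q) ≢ 1 (mod 421) for each prime q ∈ {2, 3, 5, 7}.
g = 2: 2^210 ≡ 420; 2^140 ≡ 400; 2^84 ≡ 279; 2^60 ≡ 370 — none is 1, so 2 is a primitive root.
So 2 is the smallest generator of (Z/421Z)^×.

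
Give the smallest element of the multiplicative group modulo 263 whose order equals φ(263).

5

φ(263) = 263 − 1 = 262 = 2 · 131.
Test candidates g = 2, 3, … against the prime factors q ∈ {2, 131} of φ(263): g is a generator iff g^(262/q) ≢ 1 for every such q.
g = 2: 2^131 ≡ 1 — hits 1, so not a primitive root.
g = 3: 3^131 ≡ 1 — hits 1, so not a primitive root.
g = 4: 4^131 ≡ 1 — hits 1, so not a primitive root.
g = 5: 5^131 ≡ 262; 5^2 ≡ 25 — none is 1, so 5 is a primitive root.
Hence the least primitive root of 263 is 5.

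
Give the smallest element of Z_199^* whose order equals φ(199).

3

φ(199) = 199 − 1 = 198 = 2 · 3^2 · 11.
Test candidates g = 2, 3, … against the prime factors q ∈ {2, 3, 11} of φ(199): g is a generator iff g^(198/q) ≢ 1 for every such q.
g = 2: 2^99 ≡ 1 — hits 1, so not a primitive root.
g = 3: 3^99 ≡ 198; 3^66 ≡ 106; 3^18 ≡ 125 — none is 1, so 3 is a primitive root.
So 3 is the smallest generator of (Z/199Z)^×.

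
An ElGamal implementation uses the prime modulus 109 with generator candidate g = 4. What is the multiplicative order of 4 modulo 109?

ord(4) | φ(109) = 109 − 1 = 108 = 2^2 · 3^3.
Divisors of 108: 1, 2, 3, 4, 6, 9, 12, 18, 27, 36, 54, 108.
Check 4^d mod 109 for each divisor in increasing order:
4^1 ≡ 4
4^2 ≡ 16
4^3 ≡ 64
4^4 ≡ 38
4^6 ≡ 63
4^9 ≡ 108
4^12 ≡ 45
4^18 ≡ 1
So ord_109(4) = 18.

18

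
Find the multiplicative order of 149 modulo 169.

156

The order of 149 must divide φ(169) = φ(13^2) = 13·(13−1) = 156 = 2^2 · 3 · 13.
Divisors of 156: 1, 2, 3, 4, 6, 12, 13, 26, 39, 52, 78, 156.
Check 149^d mod 169 for each divisor in increasing order:
149^1 ≡ 149 (mod 169)
149^2 ≡ 62 (mod 169)
149^3 ≡ 112 (mod 169)
149^4 ≡ 126 (mod 169)
149^6 ≡ 38 (mod 169)
149^12 ≡ 92 (mod 169)
149^13 ≡ 19 (mod 169)
149^26 ≡ 23 (mod 169)
149^39 ≡ 99 (mod 169)
149^52 ≡ 22 (mod 169)
149^78 ≡ 168 (mod 169)
149^156 ≡ 1 (mod 169) ✓
The smallest such exponent is 156, so the order of 149 is 156.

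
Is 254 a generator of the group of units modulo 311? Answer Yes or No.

No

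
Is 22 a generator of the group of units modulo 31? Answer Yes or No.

Yes

φ(31) = 31 − 1 = 30 = 2 · 3 · 5.
It suffices to check that the order of 22 is not a proper divisor of 30: compute 22^(30/q) for q ∈ {2, 3, 5}.
22^15 ≡ 30 (mod 31)  [q = 2: ≢ 1 ✓]
22^10 ≡ 5 (mod 31)  [q = 3: ≢ 1 ✓]
22^6 ≡ 8 (mod 31)  [q = 5: ≢ 1 ✓]
Every test exponent gives a nontrivial residue, hence 22 generates the full group.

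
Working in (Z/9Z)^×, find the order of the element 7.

By Lagrange's theorem, ord_9(7) divides φ(9) = φ(3^2) = 3·(3−1) = 6 = 2 · 3.
Divisors of 6: 1, 2, 3, 6.
Test each divisor d:
7^1 ≡ 7
7^2 ≡ 4
7^3 ≡ 1
Hence ord(7) = 3.

3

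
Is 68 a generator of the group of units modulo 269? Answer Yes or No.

φ(269) = 269 − 1 = 268 = 2^2 · 67.
An element g generates (Z/269Z)^× iff g^(268/q) ≢ 1 (mod 269) for each prime q ∈ {2, 67}.
68^134 ≡ 268 (mod 269)  [q = 2: ≢ 1 ✓]
68^4 ≡ 180 (mod 269)  [q = 67: ≢ 1 ✓]
Every test exponent gives a nontrivial residue, hence 68 generates the full group.

Yes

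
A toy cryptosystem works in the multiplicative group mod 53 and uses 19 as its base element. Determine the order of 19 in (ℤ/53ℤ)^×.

52

ord(19) | φ(53) = 53 − 1 = 52 = 2^2 · 13.
Divisors of 52: 1, 2, 4, 13, 26, 52.
Check 19^d mod 53 for each divisor in increasing order:
19^1 ≡ 19
19^2 ≡ 43
19^4 ≡ 47
19^13 ≡ 30
19^26 ≡ 52
19^52 ≡ 1
The smallest such exponent is 52, so the order of 19 is 52.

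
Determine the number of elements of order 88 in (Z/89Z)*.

φ(89) = 89 − 1 = 88 = 2^3 · 11.
(Z/89Z)^× is cyclic (|G| = 88); a cyclic group of order m has exactly φ(d) elements of each order d | m, and none otherwise.
88 = 2^3 · 11 divides 88, and φ(88) = 40.

40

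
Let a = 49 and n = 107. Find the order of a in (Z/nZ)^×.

53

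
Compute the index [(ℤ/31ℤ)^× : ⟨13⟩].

The order of 13 must divide φ(31) = 31 − 1 = 30 = 2 · 3 · 5.
Divisors of 30: 1, 2, 3, 5, 6, 10, 15, 30.
Compute 13^d (mod 31) for the divisors d until we hit 1:
13^1 ≡ 13 (mod 31)
13^2 ≡ 14 (mod 31)
13^3 ≡ 27 (mod 31)
13^5 ≡ 6 (mod 31)
13^6 ≡ 16 (mod 31)
13^10 ≡ 5 (mod 31)
13^15 ≡ 30 (mod 31)
13^30 ≡ 1 (mod 31) ✓
Thus |⟨13⟩| = ord(13) = 30.
Index = |(Z/31Z)^×| / |⟨13⟩| = 30 / 30 = 1.

1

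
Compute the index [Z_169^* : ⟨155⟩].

6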